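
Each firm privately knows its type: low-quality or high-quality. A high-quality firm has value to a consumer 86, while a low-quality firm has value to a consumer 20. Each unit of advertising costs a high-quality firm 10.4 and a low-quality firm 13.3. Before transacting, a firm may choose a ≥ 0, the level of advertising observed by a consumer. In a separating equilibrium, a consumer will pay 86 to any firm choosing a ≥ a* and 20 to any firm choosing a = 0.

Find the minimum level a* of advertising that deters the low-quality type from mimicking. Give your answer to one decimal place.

5.0

A low-quality firm choosing a = 0 receives 20.
Imitating at a* instead would pay 86 at cost 13.3·a*, netting 86 − 13.3·a*.
Indifference: 20 = 86 − 13.3·a*, so a* = (86 − 20) / 13.3 ≈ 5.0.
At a* the low-quality type's incentive constraint just binds; the high-quality type strictly prefers a* since its per-unit cost is lower.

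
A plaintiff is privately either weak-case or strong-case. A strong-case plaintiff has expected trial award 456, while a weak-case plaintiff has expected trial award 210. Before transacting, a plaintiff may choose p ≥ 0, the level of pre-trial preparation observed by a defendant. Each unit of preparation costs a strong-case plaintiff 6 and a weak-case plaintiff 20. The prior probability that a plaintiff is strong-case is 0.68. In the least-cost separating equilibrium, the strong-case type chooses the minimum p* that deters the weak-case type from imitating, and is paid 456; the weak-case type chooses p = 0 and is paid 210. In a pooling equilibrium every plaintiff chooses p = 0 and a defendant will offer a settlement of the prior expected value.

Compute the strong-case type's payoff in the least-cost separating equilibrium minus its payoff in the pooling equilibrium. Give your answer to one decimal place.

Least-cost separating signal: p* solves 210 = 456 − 20·p*, so p* = (456 − 210)/20 = 12.3.
Strong-case type's separating payoff: 456 − 6 × p* = 456 − 6 × (456 − 210)/20 = 456 − 1476/20 = 382.2.
Pooling payoff: 0.68 × 456 + 0.32 × 210 = 377.28.
Difference: 382.2 − 377.28 = 4.92, i.e. 4.9 to one decimal place.
The strong-case type prefers to separate.

4.9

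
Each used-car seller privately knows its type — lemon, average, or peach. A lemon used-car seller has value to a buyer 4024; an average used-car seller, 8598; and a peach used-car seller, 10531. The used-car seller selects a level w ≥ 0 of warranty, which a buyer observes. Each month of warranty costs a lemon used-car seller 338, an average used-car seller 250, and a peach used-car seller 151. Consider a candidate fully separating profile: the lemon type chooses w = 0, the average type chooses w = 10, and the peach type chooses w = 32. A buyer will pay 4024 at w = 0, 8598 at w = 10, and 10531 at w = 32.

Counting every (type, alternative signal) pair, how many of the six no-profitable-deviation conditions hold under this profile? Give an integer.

Peach (own payoff 10531 − 151×32 = 5699): to w=0 gives 4024 → no gain ✓; to w=10 gives 8598 − 151×10 = 7088 → profitable ✗.
Average (own payoff 8598 − 250×10 = 6098): to w=0 gives 4024 → no gain ✓; to w=32 gives 10531 − 250×32 = 2531 → no gain ✓.
Lemon (own payoff 4024): to w=10 gives 8598 − 338×10 = 5218 → profitable ✗; to w=32 gives 10531 − 338×32 = -285 → no gain ✓.
4 of the 6 constraints hold; not an equilibrium.

4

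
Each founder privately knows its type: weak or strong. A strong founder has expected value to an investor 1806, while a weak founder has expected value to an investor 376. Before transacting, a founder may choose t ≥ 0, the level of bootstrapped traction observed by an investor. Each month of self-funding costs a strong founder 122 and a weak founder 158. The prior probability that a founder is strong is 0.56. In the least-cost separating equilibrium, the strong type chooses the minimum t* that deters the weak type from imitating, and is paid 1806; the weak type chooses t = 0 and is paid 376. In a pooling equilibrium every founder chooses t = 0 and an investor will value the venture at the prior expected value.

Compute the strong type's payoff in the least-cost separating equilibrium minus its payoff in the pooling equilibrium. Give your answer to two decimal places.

-474.98

Least-cost separating signal: t* solves 376 = 1806 − 158·t*, so t* = (1806 − 376)/158 ≈ 9.0506.
Strong type's separating payoff: 1806 − 122 × t* = 1806 − 122 × (1806 − 376)/158 = 1806 − 174460/158 ≈ 701.8228.
Pooling payoff: 0.56 × 1806 + 0.44 × 376 = 1176.8.
Difference: 701.8228 − 1176.8 = -474.9772, i.e. -474.98 to two decimal places.
The strong type would prefer the pooling outcome.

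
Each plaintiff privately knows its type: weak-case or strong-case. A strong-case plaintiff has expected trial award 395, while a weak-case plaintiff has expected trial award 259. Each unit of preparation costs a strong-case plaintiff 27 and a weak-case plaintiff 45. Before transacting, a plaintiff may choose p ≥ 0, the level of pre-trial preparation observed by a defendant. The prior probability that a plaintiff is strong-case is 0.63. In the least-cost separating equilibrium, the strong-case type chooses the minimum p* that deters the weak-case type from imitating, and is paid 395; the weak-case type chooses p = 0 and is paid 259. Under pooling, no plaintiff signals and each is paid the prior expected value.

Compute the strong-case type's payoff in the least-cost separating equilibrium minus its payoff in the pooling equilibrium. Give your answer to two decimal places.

-31.28

Least-cost separating signal: p* solves 259 = 395 − 45·p*, so p* = (395 − 259)/45 ≈ 3.0222.
Strong-case type's separating payoff: 395 − 27 × p* = 395 − 27 × (395 − 259)/45 = 395 − 3672/45 = 313.4.
Pooling payoff: 0.63 × 395 + 0.37 × 259 = 344.68.
Difference: 313.4 − 344.68 = -31.28.
The strong-case type would prefer the pooling outcome.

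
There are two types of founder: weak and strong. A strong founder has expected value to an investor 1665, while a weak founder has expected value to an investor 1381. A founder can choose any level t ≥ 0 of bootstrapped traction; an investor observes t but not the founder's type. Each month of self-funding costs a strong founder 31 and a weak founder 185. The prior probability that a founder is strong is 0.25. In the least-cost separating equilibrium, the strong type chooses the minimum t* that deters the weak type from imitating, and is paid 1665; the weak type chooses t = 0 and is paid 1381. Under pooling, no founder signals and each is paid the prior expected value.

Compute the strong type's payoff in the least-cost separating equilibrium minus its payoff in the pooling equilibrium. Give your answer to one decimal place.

165.4

Least-cost separating signal: t* solves 1381 = 1665 − 185·t*, so t* = (1665 − 1381)/185 ≈ 1.5351.
Strong type's separating payoff: 1665 − 31 × t* = 1665 − 31 × (1665 − 1381)/185 = 1665 − 8804/185 ≈ 1617.411.
Pooling payoff: 0.25 × 1665 + 0.75 × 1381 = 1452.
Difference: 1617.411 − 1452 = 165.411, i.e. 165.4 to one decimal place.
The strong type prefers to separate.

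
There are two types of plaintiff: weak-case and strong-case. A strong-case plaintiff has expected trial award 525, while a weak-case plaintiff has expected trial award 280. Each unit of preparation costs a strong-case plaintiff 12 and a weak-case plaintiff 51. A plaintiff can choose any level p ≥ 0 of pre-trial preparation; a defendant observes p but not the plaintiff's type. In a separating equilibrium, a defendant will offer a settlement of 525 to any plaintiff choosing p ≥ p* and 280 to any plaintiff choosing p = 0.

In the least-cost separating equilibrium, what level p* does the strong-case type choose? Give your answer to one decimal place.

4.8

A weak-case plaintiff choosing p = 0 receives 280.
Imitating at p* instead would pay 525 at cost 51·p*, netting 525 − 51·p*.
Indifference: 280 = 525 − 51·p*, so p* = (525 − 280) / 51 ≈ 4.8.
This is the weak-case type's binding incentive-compatibility constraint; any p ≥ 4.8 sustains separation on that side.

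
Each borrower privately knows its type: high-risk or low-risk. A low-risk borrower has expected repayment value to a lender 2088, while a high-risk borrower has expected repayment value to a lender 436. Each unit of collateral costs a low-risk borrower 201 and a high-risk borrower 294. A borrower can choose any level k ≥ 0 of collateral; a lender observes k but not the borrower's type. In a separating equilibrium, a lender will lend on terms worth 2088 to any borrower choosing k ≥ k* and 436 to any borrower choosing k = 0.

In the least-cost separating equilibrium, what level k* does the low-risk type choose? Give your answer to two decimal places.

5.62

A high-risk borrower choosing k = 0 receives 436.
Imitating at k* instead would pay 2088 at cost 294·k*, netting 2088 − 294·k*.
Indifference: 436 = 2088 − 294·k*, so k* = (2088 − 436) / 294 ≈ 5.62.
At k* the high-risk type's incentive constraint just binds; the low-risk type strictly prefers k* since its per-unit cost is lower.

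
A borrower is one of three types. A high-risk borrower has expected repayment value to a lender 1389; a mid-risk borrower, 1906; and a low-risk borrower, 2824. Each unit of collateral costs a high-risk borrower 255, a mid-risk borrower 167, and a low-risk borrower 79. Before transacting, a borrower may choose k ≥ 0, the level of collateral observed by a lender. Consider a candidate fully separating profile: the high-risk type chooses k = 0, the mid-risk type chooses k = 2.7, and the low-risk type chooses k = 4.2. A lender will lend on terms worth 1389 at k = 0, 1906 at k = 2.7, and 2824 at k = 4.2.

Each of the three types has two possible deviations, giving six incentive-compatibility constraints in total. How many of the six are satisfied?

Low-risk (own payoff 2824 − 79×4.2 = 2492.2): to k=0 gives 1389 → no gain ✓; to k=2.7 gives 1906 − 79×2.7 = 1692.7 → no gain ✓.
Mid-risk (own payoff 1906 − 167×2.7 = 1455.1): to k=0 gives 1389 → no gain ✓; to k=4.2 gives 2824 − 167×4.2 = 2122.6 → profitable ✗.
High-risk (own payoff 1389): to k=2.7 gives 1906 − 255×2.7 = 1217.5 → no gain ✓; to k=4.2 gives 2824 − 255×4.2 = 1753 → profitable ✗.
4 of the 6 constraints hold; not an equilibrium.

4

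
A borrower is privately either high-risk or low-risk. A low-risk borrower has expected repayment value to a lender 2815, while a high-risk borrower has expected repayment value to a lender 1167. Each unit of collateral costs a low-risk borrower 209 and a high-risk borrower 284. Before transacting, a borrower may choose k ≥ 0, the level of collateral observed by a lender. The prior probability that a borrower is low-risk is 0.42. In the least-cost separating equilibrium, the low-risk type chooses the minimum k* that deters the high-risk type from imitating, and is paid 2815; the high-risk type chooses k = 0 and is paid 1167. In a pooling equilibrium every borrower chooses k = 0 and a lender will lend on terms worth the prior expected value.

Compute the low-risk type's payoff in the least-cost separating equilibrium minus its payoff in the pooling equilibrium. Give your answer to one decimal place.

-256.9

Least-cost separating signal: k* solves 1167 = 2815 − 284·k*, so k* = (2815 − 1167)/284 ≈ 5.8028.
Low-risk type's separating payoff: 2815 − 209 × k* = 2815 − 209 × (2815 − 1167)/284 = 2815 − 344432/284 ≈ 1602.211.
Pooling payoff: 0.42 × 2815 + 0.58 × 1167 = 1859.16.
Difference: 1602.211 − 1859.16 = -256.949, i.e. -256.9 to one decimal place.
The low-risk type would prefer the pooling outcome.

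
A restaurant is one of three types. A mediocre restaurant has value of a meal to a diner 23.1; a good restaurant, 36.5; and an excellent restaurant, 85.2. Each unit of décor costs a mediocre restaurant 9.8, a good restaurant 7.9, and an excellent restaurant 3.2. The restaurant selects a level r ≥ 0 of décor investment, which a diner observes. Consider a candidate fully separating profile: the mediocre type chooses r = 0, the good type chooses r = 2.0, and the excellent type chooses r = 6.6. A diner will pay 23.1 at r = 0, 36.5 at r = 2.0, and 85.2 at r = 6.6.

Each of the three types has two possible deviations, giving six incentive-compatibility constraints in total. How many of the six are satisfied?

Good (own payoff 36.5 − 7.9×2.0 = 20.7): to r=0 gives 23.1 → profitable ✗; to r=6.6 gives 85.2 − 7.9×6.6 = 33.06 → profitable ✗.
Excellent (own payoff 85.2 − 3.2×6.6 = 64.08): to r=0 gives 23.1 → no gain ✓; to r=2.0 gives 36.5 − 3.2×2.0 = 30.1 → no gain ✓.
Mediocre (own payoff 23.1): to r=2.0 gives 36.5 − 9.8×2.0 = 16.9 → no gain ✓; to r=6.6 gives 85.2 − 9.8×6.6 = 20.52 → no gain ✓.
4 of the 6 constraints hold; not an equilibrium.

4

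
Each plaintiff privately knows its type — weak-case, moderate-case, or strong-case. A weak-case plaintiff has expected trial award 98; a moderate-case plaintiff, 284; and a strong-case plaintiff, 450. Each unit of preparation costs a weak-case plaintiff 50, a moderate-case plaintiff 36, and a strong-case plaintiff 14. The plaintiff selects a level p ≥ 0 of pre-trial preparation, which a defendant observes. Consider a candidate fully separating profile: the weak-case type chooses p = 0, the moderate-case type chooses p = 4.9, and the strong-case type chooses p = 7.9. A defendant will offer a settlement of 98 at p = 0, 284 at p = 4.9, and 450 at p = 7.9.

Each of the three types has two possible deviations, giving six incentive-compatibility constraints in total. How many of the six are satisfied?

5

Weak-case (own payoff 98): to p=4.9 gives 284 − 50×4.9 = 39 → no gain ✓; to p=7.9 gives 450 − 50×7.9 = 55 → no gain ✓.
Moderate-case (own payoff 284 − 36×4.9 = 107.6): to p=0 gives 98 → no gain ✓; to p=7.9 gives 450 − 36×7.9 = 165.6 → profitable ✗.
Strong-case (own payoff 450 − 14×7.9 = 339.4): to p=0 gives 98 → no gain ✓; to p=4.9 gives 284 − 14×4.9 = 215.4 → no gain ✓.
5 of the 6 constraints hold; not an equilibrium.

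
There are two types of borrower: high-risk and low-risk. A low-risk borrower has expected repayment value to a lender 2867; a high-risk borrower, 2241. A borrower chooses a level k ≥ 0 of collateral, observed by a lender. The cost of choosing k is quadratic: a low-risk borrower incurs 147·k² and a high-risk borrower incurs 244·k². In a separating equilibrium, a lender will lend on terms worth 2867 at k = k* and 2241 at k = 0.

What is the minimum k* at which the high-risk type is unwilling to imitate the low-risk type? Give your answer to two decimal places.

1.60

The high-risk type at k = 0 receives 2241; imitating at k* yields 2867 − 244·k*².
Indifference: 2241 = 2867 − 244·k*², so k*² = (2867 − 2241) / 244 ≈ 2.5656.
k* = √2.5656 ≈ 1.60.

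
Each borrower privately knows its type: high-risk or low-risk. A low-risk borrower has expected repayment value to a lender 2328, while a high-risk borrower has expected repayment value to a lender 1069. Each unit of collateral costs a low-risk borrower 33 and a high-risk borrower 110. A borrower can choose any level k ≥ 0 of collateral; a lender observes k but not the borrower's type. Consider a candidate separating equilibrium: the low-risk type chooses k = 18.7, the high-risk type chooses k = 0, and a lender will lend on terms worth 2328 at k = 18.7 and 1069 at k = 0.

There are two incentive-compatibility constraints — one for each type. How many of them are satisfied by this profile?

2

Low-risk type: signal → 2328 − 33 × 18.7 = 1710.9; deviate to 0 → 1069. IC holds (1710.9 ≥ 1069).
High-risk type: stay at 0 → 1069; mimic → 2328 − 110 × 18.7 = 271. IC holds (1069 ≥ 271).
2 of 2 constraints hold, so this is a separating equilibrium.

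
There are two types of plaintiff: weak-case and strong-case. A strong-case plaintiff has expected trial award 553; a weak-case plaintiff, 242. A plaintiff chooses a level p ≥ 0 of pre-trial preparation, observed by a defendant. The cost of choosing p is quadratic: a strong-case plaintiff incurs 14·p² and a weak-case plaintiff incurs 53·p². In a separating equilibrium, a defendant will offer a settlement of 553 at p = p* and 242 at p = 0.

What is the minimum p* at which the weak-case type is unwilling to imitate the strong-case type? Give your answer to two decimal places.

2.42

The weak-case type at p = 0 receives 242; imitating at p* yields 553 − 53·p*².
Indifference: 242 = 553 − 53·p*², so p*² = (553 − 242) / 53 ≈ 5.8679.
p* = √5.8679 ≈ 2.42.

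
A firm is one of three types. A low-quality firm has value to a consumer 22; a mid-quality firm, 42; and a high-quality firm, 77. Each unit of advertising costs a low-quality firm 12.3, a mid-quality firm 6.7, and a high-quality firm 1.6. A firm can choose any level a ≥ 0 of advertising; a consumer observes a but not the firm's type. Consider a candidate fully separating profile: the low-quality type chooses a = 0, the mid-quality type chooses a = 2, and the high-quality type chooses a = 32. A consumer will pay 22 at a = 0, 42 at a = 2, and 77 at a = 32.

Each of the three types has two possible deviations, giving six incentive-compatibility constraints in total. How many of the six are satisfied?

High-quality (own payoff 77 − 1.6×32 = 25.8): to a=0 gives 22 → no gain ✓; to a=2 gives 42 − 1.6×2 = 38.8 → profitable ✗.
Mid-quality (own payoff 42 − 6.7×2 = 28.6): to a=0 gives 22 → no gain ✓; to a=32 gives 77 − 6.7×32 = -137.4 → no gain ✓.
Low-quality (own payoff 22): to a=2 gives 42 − 12.3×2 = 17.4 → no gain ✓; to a=32 gives 77 − 12.3×32 = -316.6 → no gain ✓.
5 of the 6 constraints hold; not an equilibrium.

5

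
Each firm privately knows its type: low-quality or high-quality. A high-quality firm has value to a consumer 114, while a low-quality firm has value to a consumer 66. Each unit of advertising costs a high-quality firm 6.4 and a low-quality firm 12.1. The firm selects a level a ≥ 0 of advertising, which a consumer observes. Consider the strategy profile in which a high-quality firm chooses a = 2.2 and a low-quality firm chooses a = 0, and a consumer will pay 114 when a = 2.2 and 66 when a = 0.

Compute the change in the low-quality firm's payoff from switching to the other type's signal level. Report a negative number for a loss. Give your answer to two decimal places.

Playing a = 0 the low-quality firm receives 66.
Deviating to a = 2.2 brings payment 114 at cost 12.1 × 2.2 = 26.62, netting 87.38.
Gain from deviating: 87.38 − 66 = 21.38.
The gain is positive, so the low-quality type's incentive-compatibility constraint is violated — this profile is not a separating equilibrium.

21.38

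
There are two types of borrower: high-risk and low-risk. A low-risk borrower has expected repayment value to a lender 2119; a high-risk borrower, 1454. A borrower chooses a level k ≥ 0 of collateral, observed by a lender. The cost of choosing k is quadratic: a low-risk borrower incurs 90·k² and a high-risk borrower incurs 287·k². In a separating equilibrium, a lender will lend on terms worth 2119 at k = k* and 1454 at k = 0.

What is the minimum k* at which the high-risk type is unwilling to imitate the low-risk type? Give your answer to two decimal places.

1.52

The high-risk type at k = 0 receives 1454; imitating at k* yields 2119 − 287·k*².
Indifference: 1454 = 2119 − 287·k*², so k*² = (2119 − 1454) / 287 ≈ 2.3171.
k* = √2.3171 ≈ 1.52.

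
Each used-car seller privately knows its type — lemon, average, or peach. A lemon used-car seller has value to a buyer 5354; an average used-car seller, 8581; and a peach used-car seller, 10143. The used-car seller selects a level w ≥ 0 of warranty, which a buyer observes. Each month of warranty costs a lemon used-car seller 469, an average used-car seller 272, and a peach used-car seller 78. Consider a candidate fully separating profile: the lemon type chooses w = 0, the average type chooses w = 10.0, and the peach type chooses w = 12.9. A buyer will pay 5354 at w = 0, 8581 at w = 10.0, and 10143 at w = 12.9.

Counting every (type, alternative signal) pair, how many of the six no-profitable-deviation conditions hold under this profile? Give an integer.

Average (own payoff 8581 − 272×10.0 = 5861): to w=0 gives 5354 → no gain ✓; to w=12.9 gives 10143 − 272×12.9 = 6634.2 → profitable ✗.
Peach (own payoff 10143 − 78×12.9 = 9136.8): to w=0 gives 5354 → no gain ✓; to w=10.0 gives 8581 − 78×10.0 = 7801 → no gain ✓.
Lemon (own payoff 5354): to w=10.0 gives 8581 − 469×10.0 = 3891 → no gain ✓; to w=12.9 gives 10143 − 469×12.9 = 4092.9 → no gain ✓.
5 of the 6 constraints hold; not an equilibrium.

5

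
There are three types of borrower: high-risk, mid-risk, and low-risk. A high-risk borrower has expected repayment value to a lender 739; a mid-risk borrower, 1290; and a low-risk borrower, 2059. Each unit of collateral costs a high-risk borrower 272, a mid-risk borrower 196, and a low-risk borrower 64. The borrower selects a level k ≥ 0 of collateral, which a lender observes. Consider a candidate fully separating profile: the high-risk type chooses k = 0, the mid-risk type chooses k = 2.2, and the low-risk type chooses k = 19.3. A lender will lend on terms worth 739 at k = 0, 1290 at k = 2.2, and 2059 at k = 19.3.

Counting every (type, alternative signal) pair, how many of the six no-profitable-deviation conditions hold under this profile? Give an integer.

Mid-risk (own payoff 1290 − 196×2.2 = 858.8): to k=0 gives 739 → no gain ✓; to k=19.3 gives 2059 − 196×19.3 = -1723.8 → no gain ✓.
High-risk (own payoff 739): to k=2.2 gives 1290 − 272×2.2 = 691.6 → no gain ✓; to k=19.3 gives 2059 − 272×19.3 = -3190.6 → no gain ✓.
Low-risk (own payoff 2059 − 64×19.3 = 823.8): to k=0 gives 739 → no gain ✓; to k=2.2 gives 1290 − 64×2.2 = 1149.2 → profitable ✗.
5 of the 6 constraints hold; not an equilibrium.

5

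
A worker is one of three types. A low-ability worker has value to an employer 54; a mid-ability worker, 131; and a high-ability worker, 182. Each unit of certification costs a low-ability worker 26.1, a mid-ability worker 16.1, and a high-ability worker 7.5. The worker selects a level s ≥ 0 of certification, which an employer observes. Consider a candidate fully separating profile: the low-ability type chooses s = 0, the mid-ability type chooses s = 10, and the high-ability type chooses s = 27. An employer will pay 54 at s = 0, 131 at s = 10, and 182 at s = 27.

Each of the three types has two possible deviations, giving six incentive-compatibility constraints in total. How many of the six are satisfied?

Mid-ability (own payoff 131 − 16.1×10 = -30): to s=0 gives 54 → profitable ✗; to s=27 gives 182 − 16.1×27 = -252.7 → no gain ✓.
High-ability (own payoff 182 − 7.5×27 = -20.5): to s=0 gives 54 → profitable ✗; to s=10 gives 131 − 7.5×10 = 56 → profitable ✗.
Low-ability (own payoff 54): to s=10 gives 131 − 26.1×10 = -130 → no gain ✓; to s=27 gives 182 − 26.1×27 = -522.7 → no gain ✓.
3 of the 6 constraints hold; not an equilibrium.

3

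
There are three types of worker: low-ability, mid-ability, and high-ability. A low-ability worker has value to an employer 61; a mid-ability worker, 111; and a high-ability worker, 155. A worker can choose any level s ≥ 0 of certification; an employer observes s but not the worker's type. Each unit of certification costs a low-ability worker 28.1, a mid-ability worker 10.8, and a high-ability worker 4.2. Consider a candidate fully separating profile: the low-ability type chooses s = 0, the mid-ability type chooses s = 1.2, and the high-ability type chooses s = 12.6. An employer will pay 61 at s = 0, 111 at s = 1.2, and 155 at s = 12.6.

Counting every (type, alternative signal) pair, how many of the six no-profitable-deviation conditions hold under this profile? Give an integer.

4

High-ability (own payoff 155 − 4.2×12.6 = 102.08): to s=0 gives 61 → no gain ✓; to s=1.2 gives 111 − 4.2×1.2 = 105.96 → profitable ✗.
Low-ability (own payoff 61): to s=1.2 gives 111 − 28.1×1.2 = 77.28 → profitable ✗; to s=12.6 gives 155 − 28.1×12.6 = -199.06 → no gain ✓.
Mid-ability (own payoff 111 − 10.8×1.2 = 98.04): to s=0 gives 61 → no gain ✓; to s=12.6 gives 155 − 10.8×12.6 = 18.92 → no gain ✓.
4 of the 6 constraints hold; not an equilibrium.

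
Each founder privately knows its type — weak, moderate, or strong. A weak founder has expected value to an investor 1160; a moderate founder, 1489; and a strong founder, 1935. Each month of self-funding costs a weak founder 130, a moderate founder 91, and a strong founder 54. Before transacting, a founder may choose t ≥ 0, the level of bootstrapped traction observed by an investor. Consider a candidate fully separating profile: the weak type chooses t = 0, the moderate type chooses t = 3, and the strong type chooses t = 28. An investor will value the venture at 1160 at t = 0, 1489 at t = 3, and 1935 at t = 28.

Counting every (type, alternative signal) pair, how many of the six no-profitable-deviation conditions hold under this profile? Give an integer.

Weak (own payoff 1160): to t=3 gives 1489 − 130×3 = 1099 → no gain ✓; to t=28 gives 1935 − 130×28 = -1705 → no gain ✓.
Moderate (own payoff 1489 − 91×3 = 1216): to t=0 gives 1160 → no gain ✓; to t=28 gives 1935 − 91×28 = -613 → no gain ✓.
Strong (own payoff 1935 − 54×28 = 423): to t=0 gives 1160 → profitable ✗; to t=3 gives 1489 − 54×3 = 1327 → profitable ✗.
4 of the 6 constraints hold; not an equilibrium.

4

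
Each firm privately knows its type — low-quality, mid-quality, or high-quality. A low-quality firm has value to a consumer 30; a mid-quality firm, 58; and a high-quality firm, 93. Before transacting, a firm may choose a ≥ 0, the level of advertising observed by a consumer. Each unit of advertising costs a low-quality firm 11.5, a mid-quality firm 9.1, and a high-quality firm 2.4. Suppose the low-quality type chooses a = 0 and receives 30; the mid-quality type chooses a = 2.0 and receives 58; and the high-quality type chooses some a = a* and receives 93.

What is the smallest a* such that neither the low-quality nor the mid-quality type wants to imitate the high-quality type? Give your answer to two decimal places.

Mid-quality type (on-path payoff 58 − 9.1×2.0 = 39.8) won't mimic when 39.8 ≥ 93 − 9.1·a*, i.e. a* ≥ 5.85.
Low-quality type (on-path payoff 30) won't mimic when 30 ≥ 93 − 11.5·a*, i.e. a* ≥ 5.48.
Both must hold, so a* = max(5.48, 5.85) = 5.85. The mid-quality type's constraint binds.

5.85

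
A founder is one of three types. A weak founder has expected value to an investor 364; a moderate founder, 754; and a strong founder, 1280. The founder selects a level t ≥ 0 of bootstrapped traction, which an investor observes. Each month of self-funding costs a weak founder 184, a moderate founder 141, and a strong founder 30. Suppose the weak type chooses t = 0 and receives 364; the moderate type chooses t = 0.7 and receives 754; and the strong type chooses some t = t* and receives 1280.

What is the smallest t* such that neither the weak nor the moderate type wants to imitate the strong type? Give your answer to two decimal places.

Moderate type (on-path payoff 754 − 141×0.7 = 655.3) won't mimic when 655.3 ≥ 1280 − 141·t*, i.e. t* ≥ 4.43.
Weak type (on-path payoff 364) won't mimic when 364 ≥ 1280 − 184·t*, i.e. t* ≥ 4.98.
Both must hold, so t* = max(4.98, 4.43) = 4.98. The weak type's constraint binds.

4.98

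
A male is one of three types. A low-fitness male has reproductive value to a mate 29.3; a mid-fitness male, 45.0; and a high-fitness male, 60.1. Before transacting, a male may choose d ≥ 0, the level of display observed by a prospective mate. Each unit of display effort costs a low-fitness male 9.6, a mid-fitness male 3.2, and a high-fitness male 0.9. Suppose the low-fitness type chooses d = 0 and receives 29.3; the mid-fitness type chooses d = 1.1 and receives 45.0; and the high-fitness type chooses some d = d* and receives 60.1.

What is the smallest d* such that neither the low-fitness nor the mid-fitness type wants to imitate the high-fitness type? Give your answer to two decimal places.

5.82

Low-fitness type (on-path payoff 29.3) won't mimic when 29.3 ≥ 60.1 − 9.6·d*, i.e. d* ≥ 3.21.
Mid-fitness type (on-path payoff 45.0 − 3.2×1.1 = 41.48) won't mimic when 41.48 ≥ 60.1 − 3.2·d*, i.e. d* ≥ 5.82.
Both must hold, so d* = max(3.21, 5.82) = 5.82. The mid-fitness type's constraint binds.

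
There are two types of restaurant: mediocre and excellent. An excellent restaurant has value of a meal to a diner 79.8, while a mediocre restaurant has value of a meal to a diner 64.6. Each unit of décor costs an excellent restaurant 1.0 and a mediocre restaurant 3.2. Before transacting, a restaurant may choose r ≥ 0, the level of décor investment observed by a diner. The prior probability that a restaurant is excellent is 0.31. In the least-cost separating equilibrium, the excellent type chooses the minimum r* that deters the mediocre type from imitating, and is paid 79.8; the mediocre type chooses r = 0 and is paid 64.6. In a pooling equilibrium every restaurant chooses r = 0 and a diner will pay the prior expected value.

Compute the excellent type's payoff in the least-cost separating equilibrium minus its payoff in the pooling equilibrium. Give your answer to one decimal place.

5.7

Least-cost separating signal: r* solves 64.6 = 79.8 − 3.2·r*, so r* = (79.8 − 64.6)/3.2 = 4.75.
Excellent type's separating payoff: 79.8 − 1.0 × r* = 79.8 − 1.0 × (79.8 − 64.6)/3.2 = 79.8 − 15.2/3.2 = 75.05.
Pooling payoff: 0.31 × 79.8 + 0.69 × 64.6 = 69.312.
Difference: 75.05 − 69.312 = 5.738, i.e. 5.7 to one decimal place.
The excellent type prefers to separate.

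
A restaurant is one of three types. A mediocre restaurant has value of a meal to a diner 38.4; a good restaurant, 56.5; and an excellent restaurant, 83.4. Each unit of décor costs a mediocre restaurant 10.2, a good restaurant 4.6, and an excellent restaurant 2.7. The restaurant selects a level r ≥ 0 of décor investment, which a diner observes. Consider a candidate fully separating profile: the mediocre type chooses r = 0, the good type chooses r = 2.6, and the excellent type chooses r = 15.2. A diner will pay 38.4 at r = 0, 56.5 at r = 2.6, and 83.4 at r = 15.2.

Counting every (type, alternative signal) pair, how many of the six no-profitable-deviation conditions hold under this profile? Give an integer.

Excellent (own payoff 83.4 − 2.7×15.2 = 42.36): to r=0 gives 38.4 → no gain ✓; to r=2.6 gives 56.5 − 2.7×2.6 = 49.48 → profitable ✗.
Good (own payoff 56.5 − 4.6×2.6 = 44.54): to r=0 gives 38.4 → no gain ✓; to r=15.2 gives 83.4 − 4.6×15.2 = 13.48 → no gain ✓.
Mediocre (own payoff 38.4): to r=2.6 gives 56.5 − 10.2×2.6 = 29.98 → no gain ✓; to r=15.2 gives 83.4 − 10.2×15.2 = -71.64 → no gain ✓.
5 of the 6 constraints hold; not an equilibrium.

5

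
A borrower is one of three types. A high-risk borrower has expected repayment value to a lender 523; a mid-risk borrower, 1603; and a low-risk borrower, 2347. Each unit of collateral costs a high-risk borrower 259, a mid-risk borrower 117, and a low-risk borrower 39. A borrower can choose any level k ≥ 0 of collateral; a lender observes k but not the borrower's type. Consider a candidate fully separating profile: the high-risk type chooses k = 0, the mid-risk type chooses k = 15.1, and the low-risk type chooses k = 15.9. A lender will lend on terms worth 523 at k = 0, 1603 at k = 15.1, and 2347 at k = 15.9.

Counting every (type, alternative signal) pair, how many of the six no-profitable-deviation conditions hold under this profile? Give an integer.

Low-risk (own payoff 2347 − 39×15.9 = 1726.9): to k=0 gives 523 → no gain ✓; to k=15.1 gives 1603 − 39×15.1 = 1014.1 → no gain ✓.
Mid-risk (own payoff 1603 − 117×15.1 = -163.7): to k=0 gives 523 → profitable ✗; to k=15.9 gives 2347 − 117×15.9 = 486.7 → profitable ✗.
High-risk (own payoff 523): to k=15.1 gives 1603 − 259×15.1 = -2307.9 → no gain ✓; to k=15.9 gives 2347 − 259×15.9 = -1771.1 → no gain ✓.
4 of the 6 constraints hold; not an equilibrium.

4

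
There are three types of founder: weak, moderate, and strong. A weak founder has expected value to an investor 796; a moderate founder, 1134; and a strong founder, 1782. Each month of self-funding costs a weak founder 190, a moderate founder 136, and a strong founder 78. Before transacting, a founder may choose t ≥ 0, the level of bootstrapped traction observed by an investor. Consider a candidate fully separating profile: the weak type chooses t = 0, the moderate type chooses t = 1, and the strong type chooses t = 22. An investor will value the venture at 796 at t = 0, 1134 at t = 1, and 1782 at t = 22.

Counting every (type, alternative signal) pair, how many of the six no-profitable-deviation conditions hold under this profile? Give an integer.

3

Weak (own payoff 796): to t=1 gives 1134 − 190×1 = 944 → profitable ✗; to t=22 gives 1782 − 190×22 = -2398 → no gain ✓.
Strong (own payoff 1782 − 78×22 = 66): to t=0 gives 796 → profitable ✗; to t=1 gives 1134 − 78×1 = 1056 → profitable ✗.
Moderate (own payoff 1134 − 136×1 = 998): to t=0 gives 796 → no gain ✓; to t=22 gives 1782 − 136×22 = -1210 → no gain ✓.
3 of the 6 constraints hold; not an equilibrium.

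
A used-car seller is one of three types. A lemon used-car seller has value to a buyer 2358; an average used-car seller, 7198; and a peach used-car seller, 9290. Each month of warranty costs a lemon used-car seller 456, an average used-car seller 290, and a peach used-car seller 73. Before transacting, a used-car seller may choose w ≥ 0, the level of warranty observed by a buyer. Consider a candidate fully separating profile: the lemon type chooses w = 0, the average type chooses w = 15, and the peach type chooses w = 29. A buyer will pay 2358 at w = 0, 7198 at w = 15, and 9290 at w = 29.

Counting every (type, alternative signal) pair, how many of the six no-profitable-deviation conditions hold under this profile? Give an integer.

6

Average (own payoff 7198 − 290×15 = 2848): to w=0 gives 2358 → no gain ✓; to w=29 gives 9290 − 290×29 = 880 → no gain ✓.
Lemon (own payoff 2358): to w=15 gives 7198 − 456×15 = 358 → no gain ✓; to w=29 gives 9290 − 456×29 = -3934 → no gain ✓.
Peach (own payoff 9290 − 73×29 = 7173): to w=0 gives 2358 → no gain ✓; to w=15 gives 7198 − 73×15 = 6103 → no gain ✓.
6 of the 6 constraints hold; this profile is a separating equilibrium.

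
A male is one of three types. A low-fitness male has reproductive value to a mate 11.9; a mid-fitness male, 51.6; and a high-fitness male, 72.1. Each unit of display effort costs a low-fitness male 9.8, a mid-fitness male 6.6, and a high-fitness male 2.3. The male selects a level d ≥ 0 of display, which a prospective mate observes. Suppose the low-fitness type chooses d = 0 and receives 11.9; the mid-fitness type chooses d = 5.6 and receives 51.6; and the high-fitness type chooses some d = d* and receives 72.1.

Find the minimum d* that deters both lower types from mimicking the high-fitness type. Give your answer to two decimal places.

Mid-fitness type (on-path payoff 51.6 − 6.6×5.6 = 14.64) won't mimic when 14.64 ≥ 72.1 − 6.6·d*, i.e. d* ≥ 8.71.
Low-fitness type (on-path payoff 11.9) won't mimic when 11.9 ≥ 72.1 − 9.8·d*, i.e. d* ≥ 6.14.
Both must hold, so d* = max(6.14, 8.71) = 8.71. The mid-fitness type's constraint binds.

8.71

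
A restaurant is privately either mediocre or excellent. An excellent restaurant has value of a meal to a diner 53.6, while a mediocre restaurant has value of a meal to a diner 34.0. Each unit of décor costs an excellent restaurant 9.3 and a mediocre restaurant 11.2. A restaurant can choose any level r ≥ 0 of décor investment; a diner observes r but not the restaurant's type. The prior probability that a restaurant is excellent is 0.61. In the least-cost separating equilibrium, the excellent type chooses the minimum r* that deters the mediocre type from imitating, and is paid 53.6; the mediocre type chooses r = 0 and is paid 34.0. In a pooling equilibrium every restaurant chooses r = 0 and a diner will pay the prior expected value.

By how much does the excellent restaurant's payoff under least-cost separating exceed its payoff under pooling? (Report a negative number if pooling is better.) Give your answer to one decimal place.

-8.6

Least-cost separating signal: r* solves 34.0 = 53.6 − 11.2·r*, so r* = (53.6 − 34.0)/11.2 = 1.75.
Excellent type's separating payoff: 53.6 − 9.3 × r* = 53.6 − 9.3 × (53.6 − 34.0)/11.2 = 53.6 − 182.28/11.2 = 37.325.
Pooling payoff: 0.61 × 53.6 + 0.39 × 34.0 = 45.956.
Difference: 37.325 − 45.956 = -8.631, i.e. -8.6 to one decimal place.
The excellent type would prefer the pooling outcome.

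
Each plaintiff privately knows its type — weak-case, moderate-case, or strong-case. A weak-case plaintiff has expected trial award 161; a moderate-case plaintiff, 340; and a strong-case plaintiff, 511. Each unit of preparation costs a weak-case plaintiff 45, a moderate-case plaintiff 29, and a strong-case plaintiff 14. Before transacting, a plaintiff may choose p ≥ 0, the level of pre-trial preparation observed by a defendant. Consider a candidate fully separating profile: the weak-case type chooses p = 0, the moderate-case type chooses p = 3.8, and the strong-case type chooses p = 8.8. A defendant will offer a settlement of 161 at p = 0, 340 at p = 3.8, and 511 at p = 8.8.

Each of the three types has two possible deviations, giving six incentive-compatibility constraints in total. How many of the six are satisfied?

Strong-case (own payoff 511 − 14×8.8 = 387.8): to p=0 gives 161 → no gain ✓; to p=3.8 gives 340 − 14×3.8 = 286.8 → no gain ✓.
Weak-case (own payoff 161): to p=3.8 gives 340 − 45×3.8 = 169 → profitable ✗; to p=8.8 gives 511 − 45×8.8 = 115 → no gain ✓.
Moderate-case (own payoff 340 − 29×3.8 = 229.8): to p=0 gives 161 → no gain ✓; to p=8.8 gives 511 − 29×8.8 = 255.8 → profitable ✗.
4 of the 6 constraints hold; not an equilibrium.

4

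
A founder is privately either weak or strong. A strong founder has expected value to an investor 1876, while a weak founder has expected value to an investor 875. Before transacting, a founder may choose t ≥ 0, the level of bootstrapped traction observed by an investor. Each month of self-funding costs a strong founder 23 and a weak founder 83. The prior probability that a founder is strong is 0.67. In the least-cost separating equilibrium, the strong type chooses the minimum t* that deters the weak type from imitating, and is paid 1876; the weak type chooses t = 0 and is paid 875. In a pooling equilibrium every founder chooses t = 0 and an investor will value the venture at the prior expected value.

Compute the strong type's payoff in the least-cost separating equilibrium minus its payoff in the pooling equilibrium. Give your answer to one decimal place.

Least-cost separating signal: t* solves 875 = 1876 − 83·t*, so t* = (1876 − 875)/83 ≈ 12.0602.
Strong type's separating payoff: 1876 − 23 × t* = 1876 − 23 × (1876 − 875)/83 = 1876 − 23023/83 ≈ 1598.614.
Pooling payoff: 0.67 × 1876 + 0.33 × 875 = 1545.67.
Difference: 1598.614 − 1545.67 = 52.944, i.e. 52.9 to one decimal place.
The strong type prefers to separate.

52.9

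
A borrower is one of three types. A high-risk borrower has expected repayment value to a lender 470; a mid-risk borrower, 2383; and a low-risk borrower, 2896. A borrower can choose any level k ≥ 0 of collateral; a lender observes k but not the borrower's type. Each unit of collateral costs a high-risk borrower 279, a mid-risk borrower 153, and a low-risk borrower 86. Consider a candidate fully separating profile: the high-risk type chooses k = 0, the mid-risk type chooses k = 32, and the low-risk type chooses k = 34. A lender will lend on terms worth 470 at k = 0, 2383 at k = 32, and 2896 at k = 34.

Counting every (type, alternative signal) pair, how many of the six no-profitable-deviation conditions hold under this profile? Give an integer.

High-risk (own payoff 470): to k=32 gives 2383 − 279×32 = -6545 → no gain ✓; to k=34 gives 2896 − 279×34 = -6590 → no gain ✓.
Mid-risk (own payoff 2383 − 153×32 = -2513): to k=0 gives 470 → profitable ✗; to k=34 gives 2896 − 153×34 = -2306 → profitable ✗.
Low-risk (own payoff 2896 − 86×34 = -28): to k=0 gives 470 → profitable ✗; to k=32 gives 2383 − 86×32 = -369 → no gain ✓.
3 of the 6 constraints hold; not an equilibrium.

3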